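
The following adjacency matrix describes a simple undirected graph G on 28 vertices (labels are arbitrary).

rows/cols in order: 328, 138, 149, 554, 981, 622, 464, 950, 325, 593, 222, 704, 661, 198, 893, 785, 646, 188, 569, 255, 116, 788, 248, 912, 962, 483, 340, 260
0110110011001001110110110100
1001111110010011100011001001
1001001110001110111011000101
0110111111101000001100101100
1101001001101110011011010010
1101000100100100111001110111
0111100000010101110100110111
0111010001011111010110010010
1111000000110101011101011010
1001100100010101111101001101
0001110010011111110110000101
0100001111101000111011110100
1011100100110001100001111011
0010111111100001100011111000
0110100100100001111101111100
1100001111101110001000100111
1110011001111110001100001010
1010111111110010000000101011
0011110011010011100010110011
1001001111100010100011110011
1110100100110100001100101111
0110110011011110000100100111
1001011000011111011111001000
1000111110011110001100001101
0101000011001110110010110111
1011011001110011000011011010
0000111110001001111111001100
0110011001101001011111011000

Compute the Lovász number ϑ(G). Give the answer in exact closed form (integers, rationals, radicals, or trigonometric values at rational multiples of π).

Vertex 138 has 15 neighbors: 328, 554, 981, 622, 464, 950, 325, 704, 893, 785, 646, 116, 788, 962, 260.
deg(260) = 15; N(260) = {138, 149, 622, 464, 593, 222, 661, 785, 188, 569, 255, 116, 788, 912, 962}.
N(661) = {328, 149, 554, 981, 950, 222, 704, 785, 646, 788, 248, 912, 962, 340, 260}, |N(661)| = 15.
Vertex 255 has 15 neighbors: 328, 554, 464, 950, 325, 593, 222, 893, 646, 116, 788, 248, 912, 340, 260.
G on 28 vertices is 15-regular; Kneser K(8,2) on C(8,2)=28 vertices.
A has 3 distinct eigenvalues ≈ [15.0, 1.0, -5.0].
λ_max=15, λ_min=-5; ϑ = −28·λ_min/(λ_max−λ_min) = 7.
= 7.00000000… (decimal).

7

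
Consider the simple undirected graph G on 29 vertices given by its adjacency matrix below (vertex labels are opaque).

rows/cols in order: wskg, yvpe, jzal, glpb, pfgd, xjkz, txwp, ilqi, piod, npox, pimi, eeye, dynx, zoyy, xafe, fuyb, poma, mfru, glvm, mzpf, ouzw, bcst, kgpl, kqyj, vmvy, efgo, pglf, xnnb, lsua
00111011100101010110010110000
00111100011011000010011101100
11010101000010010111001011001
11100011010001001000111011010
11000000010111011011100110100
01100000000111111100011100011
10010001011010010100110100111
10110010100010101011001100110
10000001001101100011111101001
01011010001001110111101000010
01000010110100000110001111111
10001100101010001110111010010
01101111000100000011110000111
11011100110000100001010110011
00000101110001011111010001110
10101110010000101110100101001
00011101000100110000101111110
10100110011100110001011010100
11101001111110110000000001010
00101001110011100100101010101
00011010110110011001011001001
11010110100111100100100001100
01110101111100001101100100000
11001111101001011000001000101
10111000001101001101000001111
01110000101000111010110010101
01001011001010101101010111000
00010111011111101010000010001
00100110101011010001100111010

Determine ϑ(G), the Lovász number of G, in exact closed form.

deg(fuyb) = 14; N(fuyb) = {wskg, jzal, pfgd, xjkz, txwp, npox, xafe, poma, mfru, glvm, ouzw, kqyj, efgo, lsua}.
Vertex dynx has 14 neighbors: yvpe, jzal, pfgd, xjkz, txwp, ilqi, eeye, glvm, mzpf, ouzw, bcst, pglf, xnnb, lsua.
deg(ilqi) = 14; N(ilqi) = {wskg, jzal, glpb, txwp, piod, dynx, xafe, poma, glvm, mzpf, kgpl, kqyj, pglf, xnnb}.
deg(kgpl) = 14; N(kgpl) = {yvpe, jzal, glpb, xjkz, ilqi, piod, npox, pimi, eeye, poma, mfru, mzpf, ouzw, kqyj}.
deg(v) = 14 for all v (|V|=29); SR(29,14,6,7) — a Paley graph.
A has 3 distinct eigenvalues ≈ [14.0, 2.193, -3.193].
ϑ = −N·λ_min/(λ_max−λ_min) = −29·(-sqrt(29)/2 - 1/2)/(14−(-sqrt(29)/2 - 1/2)) = sqrt(29).
Numerically 5.3851648.

sqrt(29)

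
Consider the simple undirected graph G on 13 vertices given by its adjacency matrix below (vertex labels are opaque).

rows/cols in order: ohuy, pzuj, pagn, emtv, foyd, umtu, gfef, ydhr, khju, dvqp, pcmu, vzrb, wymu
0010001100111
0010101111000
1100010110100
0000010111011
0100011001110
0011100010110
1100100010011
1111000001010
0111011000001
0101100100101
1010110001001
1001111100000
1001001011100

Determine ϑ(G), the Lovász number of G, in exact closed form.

Vertex khju has 6 neighbors: pzuj, pagn, emtv, umtu, gfef, wymu.
Vertex pzuj has 6 neighbors: pagn, foyd, gfef, ydhr, khju, dvqp.
deg(foyd) = 6; N(foyd) = {pzuj, umtu, gfef, dvqp, pcmu, vzrb}.
N(ydhr) = {ohuy, pzuj, pagn, emtv, dvqp, vzrb}, |N(ydhr)| = 6.
Regular of degree 6 on 13 vertices: strongly regular (13,6,2,3).
spec(A) ≈ [6.0, 1.3028, -2.3028] (distinct, 4 d.p.).
−13·(-sqrt(13)/2 - 1/2) / ((6)−(-sqrt(13)/2 - 1/2)) = sqrt(13) = ϑ(G).
≈ 3.6055513 (to 7 d.p.).

sqrt(13)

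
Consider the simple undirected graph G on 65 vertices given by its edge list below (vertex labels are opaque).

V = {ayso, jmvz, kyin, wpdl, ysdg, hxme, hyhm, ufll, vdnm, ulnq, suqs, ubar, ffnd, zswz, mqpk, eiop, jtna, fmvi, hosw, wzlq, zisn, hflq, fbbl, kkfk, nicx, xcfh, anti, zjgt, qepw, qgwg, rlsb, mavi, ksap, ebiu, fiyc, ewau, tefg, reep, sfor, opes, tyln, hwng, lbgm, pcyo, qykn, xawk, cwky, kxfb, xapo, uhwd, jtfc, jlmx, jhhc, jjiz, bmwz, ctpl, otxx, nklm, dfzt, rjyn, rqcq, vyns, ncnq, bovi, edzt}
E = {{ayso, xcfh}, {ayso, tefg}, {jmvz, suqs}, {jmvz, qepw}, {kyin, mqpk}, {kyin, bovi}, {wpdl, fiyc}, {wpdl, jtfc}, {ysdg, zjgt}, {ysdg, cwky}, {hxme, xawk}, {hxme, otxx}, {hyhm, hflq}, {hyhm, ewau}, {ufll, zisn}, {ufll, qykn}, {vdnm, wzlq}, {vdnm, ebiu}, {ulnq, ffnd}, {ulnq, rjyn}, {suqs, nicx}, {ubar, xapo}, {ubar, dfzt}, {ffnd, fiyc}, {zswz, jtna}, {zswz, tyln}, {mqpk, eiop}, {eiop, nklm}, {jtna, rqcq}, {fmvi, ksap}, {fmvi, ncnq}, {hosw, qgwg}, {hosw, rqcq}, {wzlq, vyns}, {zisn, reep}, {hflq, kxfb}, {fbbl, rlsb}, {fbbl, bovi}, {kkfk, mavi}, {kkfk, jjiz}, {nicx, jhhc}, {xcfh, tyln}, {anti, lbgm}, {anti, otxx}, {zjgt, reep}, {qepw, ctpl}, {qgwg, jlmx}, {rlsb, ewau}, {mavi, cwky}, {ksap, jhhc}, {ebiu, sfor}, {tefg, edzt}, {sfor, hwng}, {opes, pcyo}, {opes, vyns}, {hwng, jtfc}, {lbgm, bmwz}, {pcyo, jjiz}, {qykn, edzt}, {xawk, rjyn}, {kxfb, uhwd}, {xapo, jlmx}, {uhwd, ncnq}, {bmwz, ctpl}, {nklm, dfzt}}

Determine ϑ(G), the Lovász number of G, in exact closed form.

65*cos(pi/65)/(cos(pi/65) + 1)

N(bmwz) = {lbgm, ctpl}, |N(bmwz)| = 2.
deg(rqcq) = 2; N(rqcq) = {jtna, hosw}.
deg(nklm) = 2; N(nklm) = {eiop, dfzt}.
deg(anti) = 2; N(anti) = {lbgm, otxx}.
Every vertex has degree 2 (N=65); this is C_{65}, the 65-cycle.
spec(A) ≈ [2.0, 1.99066, 1.96274, 1.91649, 1.85235, 1.77091, 1.67294, 1.55935, 1.4312, 1.28968, 1.13613, 0.97197, 0.79873, 0.61803, 0.43157, 0.24107, 0.04833, -0.14487, -0.33671, -0.52541, -0.70921, -0.88638, -1.05528, -1.21433, -1.36203, -1.49702, -1.61803, -1.72394, -1.81375, -1.88662, -1.94188, -1.97901, -1.99766] (distinct, 5 d.p.).
−65·(-2*cos(pi/65)) / ((2)−(-2*cos(pi/65))) = 65*cos(pi/65)/(cos(pi/65) + 1) = ϑ(G).
Numerically 32.4810.
Lovász sandwich 32 ≤ 65*cos(pi/65)/(cos(pi/65) + 1) ≤ 33: both strict.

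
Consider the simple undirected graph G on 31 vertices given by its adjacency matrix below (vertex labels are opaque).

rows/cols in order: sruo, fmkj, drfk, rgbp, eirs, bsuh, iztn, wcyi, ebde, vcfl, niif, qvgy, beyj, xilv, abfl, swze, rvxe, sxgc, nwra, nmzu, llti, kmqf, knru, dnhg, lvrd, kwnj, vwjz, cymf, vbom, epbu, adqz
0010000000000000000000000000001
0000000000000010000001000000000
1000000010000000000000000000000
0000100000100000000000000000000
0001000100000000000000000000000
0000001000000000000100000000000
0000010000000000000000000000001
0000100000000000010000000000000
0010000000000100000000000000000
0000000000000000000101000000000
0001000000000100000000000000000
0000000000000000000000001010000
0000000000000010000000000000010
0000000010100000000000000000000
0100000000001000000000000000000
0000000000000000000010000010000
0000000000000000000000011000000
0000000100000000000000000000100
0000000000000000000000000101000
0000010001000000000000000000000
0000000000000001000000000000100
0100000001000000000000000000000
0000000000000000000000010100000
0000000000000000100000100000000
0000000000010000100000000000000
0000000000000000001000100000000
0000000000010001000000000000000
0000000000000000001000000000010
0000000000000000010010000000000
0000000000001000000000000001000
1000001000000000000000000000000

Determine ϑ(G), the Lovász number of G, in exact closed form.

31*cos(pi/31)/(cos(pi/31) + 1)

deg(swze) = 2; N(swze) = {llti, vwjz}.
deg(bsuh) = 2; N(bsuh) = {iztn, nmzu}.
deg(eirs) = 2; N(eirs) = {rgbp, wcyi}.
deg(fmkj) = 2; N(fmkj) = {abfl, kmqf}.
G on 31 vertices is 2-regular; this is C_{31}, the 31-cycle.
Distinct eigenvalues (to 6 d.p.): [2.0, 1.95906, 1.837916, 1.641527, 1.377934, 1.057928, 0.694611, 0.302856, -0.101298, -0.501305, -0.880788, -1.224212, -1.517516, -1.748693, -1.908279, -1.989739].
Lovász (edge-transitive): ϑ = −31·(-2*cos(pi/31))/((2)−(-2*cos(pi/31))) = 31*cos(pi/31)/(cos(pi/31) + 1).
ϑ(G) ≈ 15.4601350.
15 ≤ 31*cos(pi/31)/(cos(pi/31) + 1) ≤ 16: both strict.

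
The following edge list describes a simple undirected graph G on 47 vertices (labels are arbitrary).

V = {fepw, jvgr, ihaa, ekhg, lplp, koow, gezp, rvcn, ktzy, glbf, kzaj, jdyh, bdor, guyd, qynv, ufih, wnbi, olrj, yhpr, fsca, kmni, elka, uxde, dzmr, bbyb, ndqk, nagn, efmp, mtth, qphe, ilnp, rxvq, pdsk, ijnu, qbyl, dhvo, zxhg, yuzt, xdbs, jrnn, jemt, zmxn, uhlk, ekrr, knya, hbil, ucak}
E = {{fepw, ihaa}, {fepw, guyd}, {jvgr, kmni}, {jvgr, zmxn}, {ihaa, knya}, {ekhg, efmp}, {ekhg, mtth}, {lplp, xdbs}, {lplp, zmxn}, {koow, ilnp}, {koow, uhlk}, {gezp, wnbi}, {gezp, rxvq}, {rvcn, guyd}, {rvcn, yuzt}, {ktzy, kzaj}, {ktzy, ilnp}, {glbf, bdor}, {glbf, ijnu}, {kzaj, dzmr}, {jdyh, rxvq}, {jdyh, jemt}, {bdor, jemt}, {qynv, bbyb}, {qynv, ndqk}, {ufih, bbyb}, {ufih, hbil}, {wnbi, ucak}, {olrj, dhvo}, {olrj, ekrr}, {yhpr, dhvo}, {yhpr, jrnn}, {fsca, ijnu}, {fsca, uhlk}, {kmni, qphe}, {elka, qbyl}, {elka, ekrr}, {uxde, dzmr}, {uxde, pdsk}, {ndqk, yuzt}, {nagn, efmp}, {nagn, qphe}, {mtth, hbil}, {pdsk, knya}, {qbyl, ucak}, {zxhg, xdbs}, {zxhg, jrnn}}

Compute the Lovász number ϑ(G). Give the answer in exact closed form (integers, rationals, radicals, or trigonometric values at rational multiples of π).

N(ekhg) = {efmp, mtth}, |N(ekhg)| = 2.
deg(ndqk) = 2; N(ndqk) = {qynv, yuzt}.
deg(guyd) = 2; N(guyd) = {fepw, rvcn}.
N(ilnp) = {koow, ktzy}, |N(ilnp)| = 2.
Regular of degree 2 on 47 vertices: a single 47-cycle (edge-transitive).
spec(A) ≈ [2.0, 1.98215, 1.92894, 1.8413, 1.7208, 1.5696, 1.39038, 1.18636, 0.96116, 0.71882, 0.46364, 0.20019, -0.06683, -0.33266, -0.59255, -0.84187, -1.07616, -1.29126, -1.4833, -1.64888, -1.78504, -1.88934, -1.95992, -1.99553] (distinct, 5 d.p.).
Lovász (edge-transitive): ϑ = −47·(-2*cos(pi/47))/((2)−(-2*cos(pi/47))) = 47*cos(pi/47)/(cos(pi/47) + 1).
Numerically 23.473731.
23 ≤ 47*cos(pi/47)/(cos(pi/47) + 1) ≤ 24: both strict.

47*cos(pi/47)/(cos(pi/47) + 1)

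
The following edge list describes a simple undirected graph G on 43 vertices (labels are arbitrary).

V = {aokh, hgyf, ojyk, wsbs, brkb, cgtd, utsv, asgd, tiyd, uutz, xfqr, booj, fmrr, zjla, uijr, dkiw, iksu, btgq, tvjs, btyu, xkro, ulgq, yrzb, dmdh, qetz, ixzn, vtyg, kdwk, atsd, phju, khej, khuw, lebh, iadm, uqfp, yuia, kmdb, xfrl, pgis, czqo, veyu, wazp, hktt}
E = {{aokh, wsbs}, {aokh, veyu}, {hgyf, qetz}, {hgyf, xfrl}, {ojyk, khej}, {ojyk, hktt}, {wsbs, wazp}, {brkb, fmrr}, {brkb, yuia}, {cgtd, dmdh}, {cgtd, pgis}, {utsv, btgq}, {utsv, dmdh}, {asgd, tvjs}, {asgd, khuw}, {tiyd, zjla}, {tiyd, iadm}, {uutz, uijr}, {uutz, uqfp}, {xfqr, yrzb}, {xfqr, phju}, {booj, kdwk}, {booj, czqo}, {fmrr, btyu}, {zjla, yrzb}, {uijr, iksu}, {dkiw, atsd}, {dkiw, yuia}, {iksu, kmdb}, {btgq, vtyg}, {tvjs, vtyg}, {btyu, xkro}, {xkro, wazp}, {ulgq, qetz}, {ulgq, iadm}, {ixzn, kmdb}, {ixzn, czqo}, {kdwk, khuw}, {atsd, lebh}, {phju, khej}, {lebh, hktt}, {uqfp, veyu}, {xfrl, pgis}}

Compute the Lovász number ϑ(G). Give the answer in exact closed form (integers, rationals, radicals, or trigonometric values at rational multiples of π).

N(aokh) = {wsbs, veyu}, |N(aokh)| = 2.
deg(ojyk) = 2; N(ojyk) = {khej, hktt}.
N(phju) = {xfqr, khej}, |N(phju)| = 2.
deg(zjla) = 2; N(zjla) = {tiyd, yrzb}.
2-regular, N=43; this is C_{43}, the 43-cycle.
spec(A) ≈ [2.0, 1.979, 1.915, 1.811, 1.668, 1.49, 1.279, 1.042, 0.782, 0.506, 0.219, -0.073, -0.363, -0.646, -0.914, -1.164, -1.388, -1.583, -1.744, -1.868, -1.952, -1.995] (distinct, 3 d.p.).
−43·(-2*cos(pi/43)) / ((2)−(-2*cos(pi/43))) = 43*cos(pi/43)/(cos(pi/43) + 1) = ϑ(G).
≈ 21.4712837 (to 7 d.p.).
Lovász sandwich 21 ≤ 43*cos(pi/43)/(cos(pi/43) + 1) ≤ 22: both strict.

43*cos(pi/43)/(cos(pi/43) + 1)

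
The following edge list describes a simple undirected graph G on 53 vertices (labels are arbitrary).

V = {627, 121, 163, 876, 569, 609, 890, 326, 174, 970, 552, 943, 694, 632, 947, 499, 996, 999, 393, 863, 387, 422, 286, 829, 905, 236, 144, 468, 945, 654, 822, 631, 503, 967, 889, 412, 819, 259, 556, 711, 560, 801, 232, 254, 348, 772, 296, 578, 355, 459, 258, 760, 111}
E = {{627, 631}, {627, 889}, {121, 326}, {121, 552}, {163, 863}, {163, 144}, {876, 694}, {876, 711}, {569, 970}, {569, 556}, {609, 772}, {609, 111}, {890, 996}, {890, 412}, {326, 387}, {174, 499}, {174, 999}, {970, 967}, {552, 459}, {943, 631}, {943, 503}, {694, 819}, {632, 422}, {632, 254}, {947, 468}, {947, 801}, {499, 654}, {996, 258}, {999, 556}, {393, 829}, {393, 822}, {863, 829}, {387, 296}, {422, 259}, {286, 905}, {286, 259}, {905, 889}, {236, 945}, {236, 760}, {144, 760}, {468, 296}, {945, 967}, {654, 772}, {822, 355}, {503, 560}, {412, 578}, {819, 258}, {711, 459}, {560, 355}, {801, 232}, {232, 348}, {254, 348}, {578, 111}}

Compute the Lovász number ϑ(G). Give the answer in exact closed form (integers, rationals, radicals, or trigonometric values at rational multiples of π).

53*cos(pi/53)/(cos(pi/53) + 1)

Vertex 326 has 2 neighbors: 121, 387.
N(889) = {627, 905}, |N(889)| = 2.
deg(259) = 2; N(259) = {422, 286}.
deg(174) = 2; N(174) = {499, 999}.
Every vertex has degree 2 (N=53); a single 53-cycle (edge-transitive).
A has 27 distinct eigenvalues ≈ [2.0, 1.986, 1.944, 1.875, 1.779, 1.659, 1.515, 1.35, 1.166, 0.966, 0.752, 0.527, 0.295, 0.059, -0.178, -0.412, -0.641, -0.86, -1.068, -1.26, -1.435, -1.59, -1.722, -1.83, -1.913, -1.968, -1.996].
Lovász: ϑ = −53(-2*cos(pi/53))/(2+-(-1)*2*cos(pi/53)) = 53*cos(pi/53)/(cos(pi/53) + 1).
= 26.4767… (decimal).
Check 26 ≤ 53*cos(pi/53)/(cos(pi/53) + 1) ≤ 27: both strict.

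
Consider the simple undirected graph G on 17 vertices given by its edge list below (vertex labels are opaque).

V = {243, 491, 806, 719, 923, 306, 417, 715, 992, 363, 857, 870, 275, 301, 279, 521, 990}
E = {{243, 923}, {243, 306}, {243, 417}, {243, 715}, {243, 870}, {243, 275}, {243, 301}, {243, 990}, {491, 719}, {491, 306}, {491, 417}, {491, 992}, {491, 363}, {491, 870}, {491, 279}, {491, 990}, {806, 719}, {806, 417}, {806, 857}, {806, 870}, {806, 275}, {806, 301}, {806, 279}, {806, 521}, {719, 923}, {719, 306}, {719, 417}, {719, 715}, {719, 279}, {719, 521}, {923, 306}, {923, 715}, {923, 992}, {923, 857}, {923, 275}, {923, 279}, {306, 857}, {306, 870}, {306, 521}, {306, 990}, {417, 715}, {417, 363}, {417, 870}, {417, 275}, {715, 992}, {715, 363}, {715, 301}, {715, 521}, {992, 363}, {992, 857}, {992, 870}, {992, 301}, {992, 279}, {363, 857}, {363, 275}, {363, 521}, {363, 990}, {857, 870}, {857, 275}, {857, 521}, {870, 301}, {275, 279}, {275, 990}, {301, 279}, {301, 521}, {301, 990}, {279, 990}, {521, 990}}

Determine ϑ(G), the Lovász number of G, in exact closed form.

sqrt(17)

N(279) = {491, 806, 719, 923, 992, 275, 301, 990}, |N(279)| = 8.
N(275) = {243, 806, 923, 417, 363, 857, 279, 990}, |N(275)| = 8.
Vertex 491 has 8 neighbors: 719, 306, 417, 992, 363, 870, 279, 990.
N(719) = {491, 806, 923, 306, 417, 715, 279, 521}, |N(719)| = 8.
G on 17 vertices is 8-regular; SR(17,8,3,4) — a Paley graph.
spec(A) ≈ [8.0, 1.56155, -2.56155] (distinct, 5 d.p.).
Lovász: ϑ = −17(-sqrt(17)/2 - 1/2)/(8+-(-sqrt(17)/2 - 1/2)) = sqrt(17).
= 4.1231… (decimal).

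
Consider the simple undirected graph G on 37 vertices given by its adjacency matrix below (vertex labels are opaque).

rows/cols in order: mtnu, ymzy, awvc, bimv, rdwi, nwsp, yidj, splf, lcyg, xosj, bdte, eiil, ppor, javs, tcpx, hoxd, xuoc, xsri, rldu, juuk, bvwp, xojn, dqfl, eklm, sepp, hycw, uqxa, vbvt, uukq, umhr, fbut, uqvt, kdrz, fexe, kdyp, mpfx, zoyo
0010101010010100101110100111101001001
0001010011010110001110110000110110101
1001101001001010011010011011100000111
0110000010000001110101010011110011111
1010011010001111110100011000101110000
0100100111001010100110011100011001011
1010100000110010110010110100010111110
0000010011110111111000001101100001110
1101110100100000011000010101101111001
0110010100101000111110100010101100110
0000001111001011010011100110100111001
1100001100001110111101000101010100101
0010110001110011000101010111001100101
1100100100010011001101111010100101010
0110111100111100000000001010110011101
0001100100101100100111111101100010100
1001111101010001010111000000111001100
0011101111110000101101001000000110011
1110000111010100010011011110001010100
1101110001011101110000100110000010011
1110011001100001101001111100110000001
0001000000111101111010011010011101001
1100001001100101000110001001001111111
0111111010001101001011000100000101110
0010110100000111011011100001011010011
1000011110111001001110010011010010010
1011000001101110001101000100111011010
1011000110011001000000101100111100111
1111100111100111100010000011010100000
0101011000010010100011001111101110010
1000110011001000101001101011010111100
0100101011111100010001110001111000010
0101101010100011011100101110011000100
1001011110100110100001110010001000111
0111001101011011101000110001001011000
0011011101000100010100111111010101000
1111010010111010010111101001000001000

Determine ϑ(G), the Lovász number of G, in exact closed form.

sqrt(37)

N(splf) = {nwsp, lcyg, xosj, bdte, eiil, javs, tcpx, hoxd, xuoc, xsri, rldu, sepp, hycw, vbvt, uukq, fexe, kdyp, mpfx}, |N(splf)| = 18.
deg(uukq) = 18; N(uukq) = {mtnu, ymzy, awvc, bimv, rdwi, splf, lcyg, xosj, bdte, javs, tcpx, hoxd, xuoc, bvwp, uqxa, vbvt, umhr, uqvt}.
deg(uqxa) = 18; N(uqxa) = {mtnu, awvc, bimv, xosj, bdte, ppor, javs, tcpx, rldu, juuk, xojn, hycw, uukq, umhr, fbut, kdrz, fexe, mpfx}.
Vertex xsri has 18 neighbors: awvc, bimv, rdwi, yidj, splf, lcyg, xosj, bdte, eiil, xuoc, rldu, juuk, xojn, sepp, uqvt, kdrz, mpfx, zoyo.
37-vertex 18-regular graph: SR(37,18,8,9) — a Paley graph.
Distinct eigenvalues (to 4 d.p.): [18.0, 2.5414, -3.5414].
Lovász (edge-transitive): ϑ = −37·(-sqrt(37)/2 - 1/2)/((18)−(-sqrt(37)/2 - 1/2)) = sqrt(37).
Numerically 6.082762530.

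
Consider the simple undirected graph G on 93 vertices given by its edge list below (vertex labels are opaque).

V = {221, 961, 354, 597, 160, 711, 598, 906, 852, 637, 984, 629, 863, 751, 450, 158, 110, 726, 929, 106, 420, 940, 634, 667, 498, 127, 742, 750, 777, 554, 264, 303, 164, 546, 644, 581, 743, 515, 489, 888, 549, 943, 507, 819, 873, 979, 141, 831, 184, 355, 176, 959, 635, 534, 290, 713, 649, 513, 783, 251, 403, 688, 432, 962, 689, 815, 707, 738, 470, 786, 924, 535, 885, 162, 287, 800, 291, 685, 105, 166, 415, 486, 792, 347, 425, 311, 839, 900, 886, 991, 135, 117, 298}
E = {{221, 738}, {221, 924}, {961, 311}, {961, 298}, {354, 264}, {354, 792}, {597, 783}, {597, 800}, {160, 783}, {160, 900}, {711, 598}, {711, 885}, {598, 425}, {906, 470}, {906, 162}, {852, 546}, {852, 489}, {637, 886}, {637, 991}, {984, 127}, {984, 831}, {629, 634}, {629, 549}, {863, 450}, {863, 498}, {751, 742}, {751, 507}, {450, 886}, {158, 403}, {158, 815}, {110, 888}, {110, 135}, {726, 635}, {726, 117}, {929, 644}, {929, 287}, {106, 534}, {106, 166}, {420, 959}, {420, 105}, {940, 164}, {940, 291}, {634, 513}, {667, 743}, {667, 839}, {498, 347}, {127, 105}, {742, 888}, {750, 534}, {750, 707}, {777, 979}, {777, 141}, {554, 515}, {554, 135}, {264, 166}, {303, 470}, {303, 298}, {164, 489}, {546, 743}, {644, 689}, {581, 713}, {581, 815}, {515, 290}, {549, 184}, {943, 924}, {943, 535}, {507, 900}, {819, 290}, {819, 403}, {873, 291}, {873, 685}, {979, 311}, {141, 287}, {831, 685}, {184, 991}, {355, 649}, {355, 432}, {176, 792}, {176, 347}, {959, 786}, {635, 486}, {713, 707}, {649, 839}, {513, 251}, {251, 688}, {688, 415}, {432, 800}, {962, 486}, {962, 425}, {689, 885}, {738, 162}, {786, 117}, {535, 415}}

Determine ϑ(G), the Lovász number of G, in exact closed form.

deg(298) = 2; N(298) = {961, 303}.
N(873) = {291, 685}, |N(873)| = 2.
N(839) = {667, 649}, |N(839)| = 2.
N(311) = {961, 979}, |N(311)| = 2.
G on 93 vertices is 2-regular; this is C_{93}, the 93-cycle.
The 47 distinct eigenvalues: [2.0, 1.9954, 1.9818, 1.9591, 1.9274, 1.887, 1.8379, 1.7805, 1.7149, 1.6415, 1.5606, 1.4727, 1.3779, 1.2769, 1.1701, 1.0579, 0.9409, 0.8196, 0.6946, 0.5664, 0.4356, 0.3029, 0.1687, 0.0338, -0.1013, -0.2359, -0.3695, -0.5013, -0.6309, -0.7576, -0.8808, -1.0, -1.1146, -1.2242, -1.3282, -1.4261, -1.5175, -1.602, -1.6792, -1.7487, -1.8102, -1.8635, -1.9083, -1.9443, -1.9715, -1.9897, -1.9989].
Lovász (edge-transitive): ϑ = −93·(-2*cos(pi/93))/((2)−(-2*cos(pi/93))) = 93*cos(pi/93)/(cos(pi/93) + 1).
Numerically 46.4867.
Lovász sandwich 46 ≤ 93*cos(pi/93)/(cos(pi/93) + 1) ≤ 47: both strict.

93*cos(pi/93)/(cos(pi/93) + 1)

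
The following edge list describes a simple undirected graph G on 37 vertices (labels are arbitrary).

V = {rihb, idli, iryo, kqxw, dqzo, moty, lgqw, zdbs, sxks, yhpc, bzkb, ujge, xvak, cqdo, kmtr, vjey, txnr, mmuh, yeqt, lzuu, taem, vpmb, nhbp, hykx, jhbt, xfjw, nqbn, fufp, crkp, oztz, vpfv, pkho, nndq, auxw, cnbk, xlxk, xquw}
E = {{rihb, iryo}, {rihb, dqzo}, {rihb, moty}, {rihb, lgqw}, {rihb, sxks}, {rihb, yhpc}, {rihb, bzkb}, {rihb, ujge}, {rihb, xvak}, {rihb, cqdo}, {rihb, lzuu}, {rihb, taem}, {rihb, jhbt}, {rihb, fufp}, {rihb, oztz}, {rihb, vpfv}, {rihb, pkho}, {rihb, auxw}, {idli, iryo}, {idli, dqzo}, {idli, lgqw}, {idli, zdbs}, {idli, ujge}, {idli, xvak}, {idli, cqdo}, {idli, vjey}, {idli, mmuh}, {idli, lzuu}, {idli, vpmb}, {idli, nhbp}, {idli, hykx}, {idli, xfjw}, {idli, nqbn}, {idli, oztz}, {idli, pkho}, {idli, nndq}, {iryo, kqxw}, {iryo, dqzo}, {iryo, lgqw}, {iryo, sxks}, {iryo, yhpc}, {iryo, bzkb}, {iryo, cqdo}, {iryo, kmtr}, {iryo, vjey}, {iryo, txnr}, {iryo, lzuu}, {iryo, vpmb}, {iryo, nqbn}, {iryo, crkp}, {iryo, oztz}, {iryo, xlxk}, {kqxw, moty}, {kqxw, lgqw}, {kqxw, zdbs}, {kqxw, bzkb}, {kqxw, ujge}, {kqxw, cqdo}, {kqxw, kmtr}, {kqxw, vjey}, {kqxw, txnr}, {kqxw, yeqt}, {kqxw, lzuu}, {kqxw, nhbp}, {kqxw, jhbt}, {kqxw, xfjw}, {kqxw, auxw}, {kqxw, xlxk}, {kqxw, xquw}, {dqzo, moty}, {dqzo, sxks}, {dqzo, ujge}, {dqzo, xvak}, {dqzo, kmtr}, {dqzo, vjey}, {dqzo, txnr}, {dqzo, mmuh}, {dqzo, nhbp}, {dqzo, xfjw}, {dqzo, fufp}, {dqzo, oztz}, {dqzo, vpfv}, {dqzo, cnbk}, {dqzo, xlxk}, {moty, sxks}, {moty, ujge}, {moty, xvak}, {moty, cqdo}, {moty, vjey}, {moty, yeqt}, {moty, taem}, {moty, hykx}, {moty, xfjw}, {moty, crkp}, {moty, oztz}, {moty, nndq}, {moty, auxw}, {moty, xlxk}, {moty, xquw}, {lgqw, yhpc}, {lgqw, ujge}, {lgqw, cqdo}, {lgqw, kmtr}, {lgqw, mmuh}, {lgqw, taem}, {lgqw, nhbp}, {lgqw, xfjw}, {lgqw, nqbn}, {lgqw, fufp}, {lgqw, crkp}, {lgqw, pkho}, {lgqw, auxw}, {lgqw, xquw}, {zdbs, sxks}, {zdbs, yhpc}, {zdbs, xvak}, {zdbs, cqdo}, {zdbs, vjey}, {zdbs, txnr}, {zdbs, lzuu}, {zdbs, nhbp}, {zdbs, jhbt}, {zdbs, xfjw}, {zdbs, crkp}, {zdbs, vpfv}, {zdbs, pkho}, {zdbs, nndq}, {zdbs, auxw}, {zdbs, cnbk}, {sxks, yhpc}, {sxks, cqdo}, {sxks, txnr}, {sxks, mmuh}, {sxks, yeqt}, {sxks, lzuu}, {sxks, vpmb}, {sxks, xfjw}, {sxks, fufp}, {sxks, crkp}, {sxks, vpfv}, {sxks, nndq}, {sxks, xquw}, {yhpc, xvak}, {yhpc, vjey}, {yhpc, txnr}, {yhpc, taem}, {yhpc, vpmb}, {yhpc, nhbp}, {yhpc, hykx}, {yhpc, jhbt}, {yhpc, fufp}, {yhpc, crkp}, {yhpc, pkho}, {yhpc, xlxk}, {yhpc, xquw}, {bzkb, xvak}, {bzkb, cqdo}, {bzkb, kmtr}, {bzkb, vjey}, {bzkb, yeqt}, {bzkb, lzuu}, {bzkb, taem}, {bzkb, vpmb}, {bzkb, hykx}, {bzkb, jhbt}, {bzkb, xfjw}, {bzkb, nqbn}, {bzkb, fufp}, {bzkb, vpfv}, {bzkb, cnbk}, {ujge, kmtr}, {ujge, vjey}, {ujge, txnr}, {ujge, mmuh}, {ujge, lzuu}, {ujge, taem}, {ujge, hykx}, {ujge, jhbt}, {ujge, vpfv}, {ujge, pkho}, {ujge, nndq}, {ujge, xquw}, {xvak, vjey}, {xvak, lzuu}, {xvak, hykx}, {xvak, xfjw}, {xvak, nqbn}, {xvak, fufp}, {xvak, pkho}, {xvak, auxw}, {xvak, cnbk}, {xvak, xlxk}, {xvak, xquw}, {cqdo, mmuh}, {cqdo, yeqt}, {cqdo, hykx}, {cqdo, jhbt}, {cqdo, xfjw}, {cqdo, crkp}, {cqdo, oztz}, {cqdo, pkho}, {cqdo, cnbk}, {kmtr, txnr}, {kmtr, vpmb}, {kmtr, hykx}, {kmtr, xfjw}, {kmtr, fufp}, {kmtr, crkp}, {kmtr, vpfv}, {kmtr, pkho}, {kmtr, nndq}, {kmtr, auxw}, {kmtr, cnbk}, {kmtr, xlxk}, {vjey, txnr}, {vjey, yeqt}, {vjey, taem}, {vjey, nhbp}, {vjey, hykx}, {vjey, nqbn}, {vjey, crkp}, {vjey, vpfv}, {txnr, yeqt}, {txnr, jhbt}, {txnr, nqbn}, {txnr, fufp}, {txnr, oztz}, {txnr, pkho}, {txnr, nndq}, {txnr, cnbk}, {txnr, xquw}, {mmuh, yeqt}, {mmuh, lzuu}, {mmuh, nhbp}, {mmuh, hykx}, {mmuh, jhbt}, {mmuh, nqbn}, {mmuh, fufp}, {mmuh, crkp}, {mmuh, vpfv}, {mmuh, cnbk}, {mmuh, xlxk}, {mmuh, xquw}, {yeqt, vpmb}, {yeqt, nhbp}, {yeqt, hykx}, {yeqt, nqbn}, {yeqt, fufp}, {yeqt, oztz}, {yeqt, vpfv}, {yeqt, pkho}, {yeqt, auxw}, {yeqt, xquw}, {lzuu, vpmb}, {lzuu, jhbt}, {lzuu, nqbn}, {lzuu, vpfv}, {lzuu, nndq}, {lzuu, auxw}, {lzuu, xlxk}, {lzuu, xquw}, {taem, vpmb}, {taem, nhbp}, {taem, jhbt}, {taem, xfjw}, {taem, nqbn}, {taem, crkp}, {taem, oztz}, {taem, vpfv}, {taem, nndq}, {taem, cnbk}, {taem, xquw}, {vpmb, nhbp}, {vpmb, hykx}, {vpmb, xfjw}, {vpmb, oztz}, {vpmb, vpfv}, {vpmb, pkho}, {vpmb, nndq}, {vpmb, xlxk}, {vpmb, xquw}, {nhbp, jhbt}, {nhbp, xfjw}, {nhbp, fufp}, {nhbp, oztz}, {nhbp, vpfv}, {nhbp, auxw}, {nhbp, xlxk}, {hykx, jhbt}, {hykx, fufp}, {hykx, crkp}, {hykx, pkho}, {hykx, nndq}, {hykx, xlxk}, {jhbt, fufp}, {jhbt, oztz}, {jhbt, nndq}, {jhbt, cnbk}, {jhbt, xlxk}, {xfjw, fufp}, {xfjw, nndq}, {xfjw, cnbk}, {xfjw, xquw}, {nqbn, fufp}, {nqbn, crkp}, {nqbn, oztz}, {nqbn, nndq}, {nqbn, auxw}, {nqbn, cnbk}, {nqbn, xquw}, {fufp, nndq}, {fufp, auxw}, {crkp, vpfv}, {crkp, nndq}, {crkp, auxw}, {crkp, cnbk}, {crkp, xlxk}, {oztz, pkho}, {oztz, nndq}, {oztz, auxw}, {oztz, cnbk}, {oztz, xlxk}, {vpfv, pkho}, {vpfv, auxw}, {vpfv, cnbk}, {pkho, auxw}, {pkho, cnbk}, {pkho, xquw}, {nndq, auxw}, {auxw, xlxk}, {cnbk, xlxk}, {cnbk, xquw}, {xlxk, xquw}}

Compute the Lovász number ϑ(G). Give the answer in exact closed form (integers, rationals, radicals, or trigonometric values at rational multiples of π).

deg(iryo) = 18; N(iryo) = {rihb, idli, kqxw, dqzo, lgqw, sxks, yhpc, bzkb, cqdo, kmtr, vjey, txnr, lzuu, vpmb, nqbn, crkp, oztz, xlxk}.
N(yeqt) = {kqxw, moty, sxks, bzkb, cqdo, vjey, txnr, mmuh, vpmb, nhbp, hykx, nqbn, fufp, oztz, vpfv, pkho, auxw, xquw}, |N(yeqt)| = 18.
deg(idli) = 18; N(idli) = {iryo, dqzo, lgqw, zdbs, ujge, xvak, cqdo, vjey, mmuh, lzuu, vpmb, nhbp, hykx, xfjw, nqbn, oztz, pkho, nndq}.
Vertex taem has 18 neighbors: rihb, moty, lgqw, yhpc, bzkb, ujge, vjey, vpmb, nhbp, jhbt, xfjw, nqbn, crkp, oztz, vpfv, nndq, cnbk, xquw.
18-regular, N=37; strongly regular (37,18,8,9).
spec(A) ≈ [18.0, 2.54138, -3.54138] (distinct, 5 d.p.).
λ_max=18, λ_min=-sqrt(37)/2 - 1/2; ϑ = −37·λ_min/(λ_max−λ_min) = sqrt(37).
≈ 6.082762530 (to 9 d.p.).

sqrt(37)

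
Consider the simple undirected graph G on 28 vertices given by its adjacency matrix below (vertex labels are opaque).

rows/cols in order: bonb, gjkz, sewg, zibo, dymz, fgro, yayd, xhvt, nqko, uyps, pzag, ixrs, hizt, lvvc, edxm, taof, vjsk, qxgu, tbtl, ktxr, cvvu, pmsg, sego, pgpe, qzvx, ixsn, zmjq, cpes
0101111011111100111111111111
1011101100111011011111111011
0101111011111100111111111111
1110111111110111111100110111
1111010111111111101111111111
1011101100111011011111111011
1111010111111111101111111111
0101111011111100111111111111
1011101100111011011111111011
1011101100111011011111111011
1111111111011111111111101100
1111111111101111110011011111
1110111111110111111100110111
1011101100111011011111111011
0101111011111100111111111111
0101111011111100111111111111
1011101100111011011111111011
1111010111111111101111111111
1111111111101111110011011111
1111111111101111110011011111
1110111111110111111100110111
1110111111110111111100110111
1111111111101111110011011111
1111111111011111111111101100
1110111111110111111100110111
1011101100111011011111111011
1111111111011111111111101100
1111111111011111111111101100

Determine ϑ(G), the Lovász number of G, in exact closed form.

7

N(yayd) = {bonb, gjkz, sewg, zibo, fgro, xhvt, nqko, uyps, pzag, ixrs, hizt, lvvc, edxm, taof, vjsk, tbtl, ktxr, cvvu, pmsg, sego, pgpe, qzvx, ixsn, zmjq, cpes}, |N(yayd)| = 25.
deg(ixrs) = 24; N(ixrs) = {bonb, gjkz, sewg, zibo, dymz, fgro, yayd, xhvt, nqko, uyps, pzag, hizt, lvvc, edxm, taof, vjsk, qxgu, cvvu, pmsg, pgpe, qzvx, ixsn, zmjq, cpes}.
N(zmjq) = {bonb, gjkz, sewg, zibo, dymz, fgro, yayd, xhvt, nqko, uyps, ixrs, hizt, lvvc, edxm, taof, vjsk, qxgu, tbtl, ktxr, cvvu, pmsg, sego, qzvx, ixsn}, |N(zmjq)| = 24.
deg(vjsk) = 21; N(vjsk) = {bonb, sewg, zibo, dymz, yayd, xhvt, pzag, ixrs, hizt, edxm, taof, qxgu, tbtl, ktxr, cvvu, pmsg, sego, pgpe, qzvx, zmjq, cpes}.
K_{7,5,5,4,4,3} (perfect); ϑ(G) = α(G) = max{7,5,5,4,4,3} = 7.
Numerically 7.000000000.
7 ≤ 7 ≤ 7: collapsed.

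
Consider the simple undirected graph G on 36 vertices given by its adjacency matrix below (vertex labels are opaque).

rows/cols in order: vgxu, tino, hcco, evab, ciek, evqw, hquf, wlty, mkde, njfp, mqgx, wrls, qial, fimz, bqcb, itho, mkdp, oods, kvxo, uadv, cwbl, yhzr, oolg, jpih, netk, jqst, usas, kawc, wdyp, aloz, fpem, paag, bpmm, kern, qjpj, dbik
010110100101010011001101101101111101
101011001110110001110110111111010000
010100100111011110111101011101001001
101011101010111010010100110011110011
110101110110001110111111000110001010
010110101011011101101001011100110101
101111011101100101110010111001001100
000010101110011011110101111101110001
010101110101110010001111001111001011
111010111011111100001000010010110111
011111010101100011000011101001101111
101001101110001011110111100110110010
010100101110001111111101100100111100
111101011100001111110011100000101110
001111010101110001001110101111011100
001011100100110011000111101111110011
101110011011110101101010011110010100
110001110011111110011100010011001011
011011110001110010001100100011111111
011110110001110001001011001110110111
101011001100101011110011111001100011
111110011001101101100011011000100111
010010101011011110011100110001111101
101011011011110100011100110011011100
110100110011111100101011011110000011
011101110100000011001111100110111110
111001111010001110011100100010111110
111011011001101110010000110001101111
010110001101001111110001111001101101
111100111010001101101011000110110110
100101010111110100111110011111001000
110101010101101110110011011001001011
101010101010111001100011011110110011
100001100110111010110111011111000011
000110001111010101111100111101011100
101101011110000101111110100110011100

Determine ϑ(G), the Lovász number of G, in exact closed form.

Vertex mqgx has 21 neighbors: tino, hcco, evab, ciek, evqw, wlty, njfp, wrls, qial, mkdp, oods, oolg, jpih, netk, usas, aloz, fpem, bpmm, kern, qjpj, dbik.
deg(cwbl) = 21; N(cwbl) = {vgxu, hcco, ciek, evqw, mkde, njfp, qial, bqcb, mkdp, oods, kvxo, uadv, oolg, jpih, netk, jqst, usas, aloz, fpem, qjpj, dbik}.
Vertex itho has 21 neighbors: hcco, ciek, evqw, hquf, njfp, qial, fimz, mkdp, oods, yhzr, oolg, jpih, netk, usas, kawc, wdyp, aloz, fpem, paag, qjpj, dbik.
deg(uadv) = 21; N(uadv) = {tino, hcco, evab, ciek, hquf, wlty, wrls, qial, fimz, oods, cwbl, oolg, jpih, usas, kawc, wdyp, fpem, paag, kern, qjpj, dbik}.
21-regular, N=36; this is K(9,2), the Kneser graph.
Distinct eigenvalues (to 4 d.p.): [21.0, 1.0, -6.0].
With N=36: ϑ(G) = 36·(-1*(-6))/(21−(-6)) = 8.
Numerically 8.00000.

8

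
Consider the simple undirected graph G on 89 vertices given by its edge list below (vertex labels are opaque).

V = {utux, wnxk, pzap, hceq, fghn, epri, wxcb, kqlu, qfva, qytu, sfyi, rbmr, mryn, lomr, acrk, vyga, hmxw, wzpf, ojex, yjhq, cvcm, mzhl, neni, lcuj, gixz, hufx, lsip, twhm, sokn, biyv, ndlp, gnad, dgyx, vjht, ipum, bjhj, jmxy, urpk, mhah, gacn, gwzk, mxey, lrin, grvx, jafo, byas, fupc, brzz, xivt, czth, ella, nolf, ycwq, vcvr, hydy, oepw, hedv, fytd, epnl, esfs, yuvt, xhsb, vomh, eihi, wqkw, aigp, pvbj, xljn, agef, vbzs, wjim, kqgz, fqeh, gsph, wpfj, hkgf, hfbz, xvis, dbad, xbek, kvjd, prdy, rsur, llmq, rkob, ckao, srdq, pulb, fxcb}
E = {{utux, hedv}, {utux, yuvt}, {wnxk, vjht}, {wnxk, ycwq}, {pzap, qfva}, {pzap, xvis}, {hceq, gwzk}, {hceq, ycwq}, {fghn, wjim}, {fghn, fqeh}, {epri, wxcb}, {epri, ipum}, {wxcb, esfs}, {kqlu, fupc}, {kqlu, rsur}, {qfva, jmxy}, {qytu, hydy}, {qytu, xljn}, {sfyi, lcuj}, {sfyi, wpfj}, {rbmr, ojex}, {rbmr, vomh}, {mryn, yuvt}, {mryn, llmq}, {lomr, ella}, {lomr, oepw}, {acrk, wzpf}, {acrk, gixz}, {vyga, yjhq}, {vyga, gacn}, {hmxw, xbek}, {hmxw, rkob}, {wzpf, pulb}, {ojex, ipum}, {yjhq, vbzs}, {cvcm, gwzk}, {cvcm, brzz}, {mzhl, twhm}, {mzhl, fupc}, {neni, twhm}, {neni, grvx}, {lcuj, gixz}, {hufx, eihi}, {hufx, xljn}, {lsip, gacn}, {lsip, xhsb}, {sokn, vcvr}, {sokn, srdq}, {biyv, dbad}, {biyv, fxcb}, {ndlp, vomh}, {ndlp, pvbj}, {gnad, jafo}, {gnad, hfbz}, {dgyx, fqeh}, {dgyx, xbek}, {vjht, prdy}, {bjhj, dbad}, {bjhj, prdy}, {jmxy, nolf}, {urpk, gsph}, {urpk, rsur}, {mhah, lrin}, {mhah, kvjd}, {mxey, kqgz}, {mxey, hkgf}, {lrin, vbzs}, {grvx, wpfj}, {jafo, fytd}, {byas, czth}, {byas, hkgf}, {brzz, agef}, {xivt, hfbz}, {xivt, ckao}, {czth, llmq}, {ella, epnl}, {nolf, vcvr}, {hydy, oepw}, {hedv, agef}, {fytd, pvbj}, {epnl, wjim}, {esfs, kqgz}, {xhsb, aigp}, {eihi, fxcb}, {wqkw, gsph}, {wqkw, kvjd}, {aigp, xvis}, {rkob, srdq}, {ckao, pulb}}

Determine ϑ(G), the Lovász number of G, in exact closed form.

89*cos(pi/89)/(cos(pi/89) + 1)

deg(mhah) = 2; N(mhah) = {lrin, kvjd}.
Vertex eihi has 2 neighbors: hufx, fxcb.
Vertex jafo has 2 neighbors: gnad, fytd.
deg(kvjd) = 2; N(kvjd) = {mhah, wqkw}.
Every vertex has degree 2 (N=89); the odd cycle C_{89}.
The 45 distinct eigenvalues: [2.0, 1.995, 1.9801, 1.9553, 1.9208, 1.8767, 1.8232, 1.7607, 1.6894, 1.6097, 1.522, 1.4266, 1.3242, 1.2152, 1.1001, 0.9796, 0.8541, 0.7244, 0.5911, 0.4549, 0.3164, 0.1763, 0.0353, -0.1058, -0.2465, -0.3859, -0.5233, -0.6582, -0.7898, -0.9174, -1.0405, -1.1584, -1.2705, -1.3763, -1.4752, -1.5668, -1.6506, -1.7261, -1.7931, -1.8511, -1.8999, -1.9393, -1.9689, -1.9888, -1.9988].
Lovász: ϑ = −89(-2*cos(pi/89))/(2+-(-1)*2*cos(pi/89)) = 89*cos(pi/89)/(cos(pi/89) + 1).
ϑ(G) ≈ 44.486135.
Sandwich: α(G)=44 ≤ ϑ(G)=89*cos(pi/89)/(cos(pi/89) + 1) ≤ χ(Ḡ)=45 (both strict).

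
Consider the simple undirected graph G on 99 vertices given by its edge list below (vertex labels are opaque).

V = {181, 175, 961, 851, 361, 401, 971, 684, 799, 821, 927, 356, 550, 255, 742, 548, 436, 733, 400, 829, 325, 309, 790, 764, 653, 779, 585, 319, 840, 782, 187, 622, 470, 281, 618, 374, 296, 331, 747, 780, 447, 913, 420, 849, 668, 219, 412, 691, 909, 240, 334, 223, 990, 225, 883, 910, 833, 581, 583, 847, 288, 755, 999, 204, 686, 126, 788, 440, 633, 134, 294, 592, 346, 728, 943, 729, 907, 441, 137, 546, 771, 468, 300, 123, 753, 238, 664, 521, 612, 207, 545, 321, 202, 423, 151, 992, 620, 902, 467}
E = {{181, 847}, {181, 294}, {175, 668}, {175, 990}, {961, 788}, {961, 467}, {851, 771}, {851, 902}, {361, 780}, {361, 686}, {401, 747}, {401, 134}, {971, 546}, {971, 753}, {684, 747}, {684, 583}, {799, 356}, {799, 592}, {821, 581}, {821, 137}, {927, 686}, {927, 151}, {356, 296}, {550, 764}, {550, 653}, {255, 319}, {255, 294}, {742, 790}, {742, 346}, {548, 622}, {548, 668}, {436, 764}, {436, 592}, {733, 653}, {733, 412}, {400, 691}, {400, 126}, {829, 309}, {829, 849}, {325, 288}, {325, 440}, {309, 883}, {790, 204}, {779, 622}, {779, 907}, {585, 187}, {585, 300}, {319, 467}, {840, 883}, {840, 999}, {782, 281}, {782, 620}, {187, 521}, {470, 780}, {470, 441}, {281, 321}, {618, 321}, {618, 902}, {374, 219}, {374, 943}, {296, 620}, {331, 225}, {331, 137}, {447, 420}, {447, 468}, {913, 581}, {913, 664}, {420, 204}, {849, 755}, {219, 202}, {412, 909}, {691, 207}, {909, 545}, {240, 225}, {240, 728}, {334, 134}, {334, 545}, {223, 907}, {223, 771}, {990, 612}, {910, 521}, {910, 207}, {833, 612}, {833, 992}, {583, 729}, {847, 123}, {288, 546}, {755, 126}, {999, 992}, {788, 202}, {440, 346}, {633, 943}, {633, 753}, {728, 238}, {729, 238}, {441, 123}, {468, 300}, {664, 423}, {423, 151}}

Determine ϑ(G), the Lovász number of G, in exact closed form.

99*cos(pi/99)/(cos(pi/99) + 1)

deg(175) = 2; N(175) = {668, 990}.
Vertex 686 has 2 neighbors: 361, 927.
deg(728) = 2; N(728) = {240, 238}.
N(790) = {742, 204}, |N(790)| = 2.
Regular of degree 2 on 99 vertices: connected 2-regular on 99 ⇒ C_{99}.
Distinct eigenvalues (to 3 d.p.): [2.0, 1.996, 1.984, 1.964, 1.936, 1.9, 1.857, 1.806, 1.748, 1.683, 1.611, 1.532, 1.447, 1.357, 1.261, 1.16, 1.054, 0.945, 0.831, 0.714, 0.594, 0.472, 0.347, 0.222, 0.095, -0.032, -0.158, -0.285, -0.41, -0.533, -0.654, -0.773, -0.888, -1.0, -1.108, -1.211, -1.31, -1.403, -1.491, -1.572, -1.647, -1.716, -1.778, -1.832, -1.879, -1.919, -1.951, -1.975, -1.991, -1.999].
With N=99: ϑ(G) = 99·(-(-1)*2*cos(pi/99))/(2−(-2*cos(pi/99))) = 99*cos(pi/99)/(cos(pi/99) + 1).
Numerically 49.48753629.
49 ≤ 99*cos(pi/99)/(cos(pi/99) + 1) ≤ 50: both strict.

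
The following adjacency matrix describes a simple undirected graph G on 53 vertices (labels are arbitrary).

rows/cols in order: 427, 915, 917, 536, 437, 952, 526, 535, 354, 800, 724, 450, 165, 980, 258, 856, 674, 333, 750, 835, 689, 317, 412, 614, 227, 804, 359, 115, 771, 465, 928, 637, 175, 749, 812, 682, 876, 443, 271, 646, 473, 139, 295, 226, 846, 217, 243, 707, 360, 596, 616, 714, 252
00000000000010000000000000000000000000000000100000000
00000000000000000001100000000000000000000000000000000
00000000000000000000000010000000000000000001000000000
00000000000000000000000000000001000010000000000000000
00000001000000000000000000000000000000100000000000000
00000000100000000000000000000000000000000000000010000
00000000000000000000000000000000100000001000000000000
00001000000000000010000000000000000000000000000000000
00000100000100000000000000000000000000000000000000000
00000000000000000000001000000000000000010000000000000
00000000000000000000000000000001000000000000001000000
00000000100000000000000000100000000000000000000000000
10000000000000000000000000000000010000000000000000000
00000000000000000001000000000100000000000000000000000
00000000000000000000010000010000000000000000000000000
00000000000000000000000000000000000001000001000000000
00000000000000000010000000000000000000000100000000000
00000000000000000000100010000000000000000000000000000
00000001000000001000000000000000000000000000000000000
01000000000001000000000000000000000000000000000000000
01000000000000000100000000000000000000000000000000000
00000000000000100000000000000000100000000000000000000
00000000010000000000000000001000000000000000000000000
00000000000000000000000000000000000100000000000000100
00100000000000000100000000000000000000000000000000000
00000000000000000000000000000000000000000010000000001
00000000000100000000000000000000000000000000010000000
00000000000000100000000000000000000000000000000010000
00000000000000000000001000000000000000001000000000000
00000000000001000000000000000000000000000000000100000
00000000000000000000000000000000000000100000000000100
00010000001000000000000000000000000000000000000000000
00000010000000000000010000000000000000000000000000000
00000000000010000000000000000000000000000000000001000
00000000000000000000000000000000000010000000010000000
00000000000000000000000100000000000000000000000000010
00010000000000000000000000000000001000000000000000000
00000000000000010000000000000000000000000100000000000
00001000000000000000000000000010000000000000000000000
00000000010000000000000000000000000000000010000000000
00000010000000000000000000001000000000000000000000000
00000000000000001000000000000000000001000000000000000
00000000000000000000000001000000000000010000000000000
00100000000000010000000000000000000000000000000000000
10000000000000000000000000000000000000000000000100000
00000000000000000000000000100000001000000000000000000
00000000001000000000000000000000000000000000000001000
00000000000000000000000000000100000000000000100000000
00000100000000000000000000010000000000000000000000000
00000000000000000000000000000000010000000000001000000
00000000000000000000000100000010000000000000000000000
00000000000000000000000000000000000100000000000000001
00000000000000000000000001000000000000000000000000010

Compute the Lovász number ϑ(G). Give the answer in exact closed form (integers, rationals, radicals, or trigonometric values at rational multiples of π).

Vertex 707 has 2 neighbors: 465, 846.
Vertex 856 has 2 neighbors: 443, 226.
deg(812) = 2; N(812) = {876, 217}.
N(800) = {412, 646}, |N(800)| = 2.
Regular of degree 2 on 53 vertices: a single 53-cycle (edge-transitive).
Distinct eigenvalues (to 4 d.p.): [2.0, 1.986, 1.944, 1.8748, 1.7793, 1.6588, 1.515, 1.35, 1.166, 0.9656, 0.7517, 0.5272, 0.2953, 0.0593, -0.1776, -0.412, -0.6405, -0.8601, -1.0676, -1.2602, -1.435, -1.5897, -1.7221, -1.8303, -1.9128, -1.9685, -1.9965].
Lovász: ϑ = −53(-2*cos(pi/53))/(2+-(-1)*2*cos(pi/53)) = 53*cos(pi/53)/(cos(pi/53) + 1).
Numerically 26.4767090.
26 ≤ 53*cos(pi/53)/(cos(pi/53) + 1) ≤ 27: both strict.

53*cos(pi/53)/(cos(pi/53) + 1)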